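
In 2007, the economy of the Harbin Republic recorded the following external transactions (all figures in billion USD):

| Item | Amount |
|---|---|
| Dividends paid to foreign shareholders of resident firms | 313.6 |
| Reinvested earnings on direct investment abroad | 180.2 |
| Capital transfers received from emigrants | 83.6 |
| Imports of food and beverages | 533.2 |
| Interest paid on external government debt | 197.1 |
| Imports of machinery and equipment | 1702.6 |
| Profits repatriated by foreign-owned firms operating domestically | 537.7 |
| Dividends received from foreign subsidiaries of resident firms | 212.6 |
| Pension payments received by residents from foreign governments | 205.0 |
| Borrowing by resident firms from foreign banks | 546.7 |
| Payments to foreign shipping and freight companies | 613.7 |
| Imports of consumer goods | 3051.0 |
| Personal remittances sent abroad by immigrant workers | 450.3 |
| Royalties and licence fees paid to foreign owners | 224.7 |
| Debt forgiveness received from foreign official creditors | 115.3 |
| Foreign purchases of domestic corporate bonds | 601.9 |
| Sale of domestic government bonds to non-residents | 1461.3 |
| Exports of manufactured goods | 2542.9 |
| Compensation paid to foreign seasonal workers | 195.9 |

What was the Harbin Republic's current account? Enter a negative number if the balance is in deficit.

-4679.1

Goods: -533.2 - 1702.6 + 2542.9 - 3051.0 = -2743.9
Services: -224.7 - 613.7 = -838.4
Primary income: -195.9 - 313.6 + 180.2 - 197.1 + 212.6 - 537.7 = -851.5
Secondary income: -450.3 + 205.0 = -245.3
Current account = (-2743.9) + (-838.4) + (-851.5) + (-245.3) = -4679.1
(Excluded from the current account — capital account: capital transfers received from emigrants 83.6, debt forgiveness received from foreign official creditors 115.3; financial account: borrowing by resident firms from foreign banks 546.7, foreign purchases of domestic corporate bonds 601.9, sale of domestic government bonds to non-residents 1461.3.)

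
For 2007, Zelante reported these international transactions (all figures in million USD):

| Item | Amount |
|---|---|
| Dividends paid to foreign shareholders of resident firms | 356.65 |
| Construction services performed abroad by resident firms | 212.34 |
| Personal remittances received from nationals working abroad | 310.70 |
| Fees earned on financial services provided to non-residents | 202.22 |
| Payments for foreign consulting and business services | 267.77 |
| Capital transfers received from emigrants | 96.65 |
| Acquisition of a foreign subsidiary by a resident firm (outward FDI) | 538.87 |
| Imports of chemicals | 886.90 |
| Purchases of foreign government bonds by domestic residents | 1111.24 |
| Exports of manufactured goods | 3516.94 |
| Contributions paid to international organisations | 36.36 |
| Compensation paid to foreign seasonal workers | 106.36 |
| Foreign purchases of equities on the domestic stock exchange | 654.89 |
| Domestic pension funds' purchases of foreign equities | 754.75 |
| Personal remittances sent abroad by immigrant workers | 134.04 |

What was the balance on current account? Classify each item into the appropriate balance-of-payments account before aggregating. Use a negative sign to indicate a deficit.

2454.12

Goods: -886.90 + 3516.94 = 2630.04
Services: 202.22 - 267.77 + 212.34 = 146.79
Primary income: -356.65 - 106.36 = -463.01
Secondary income: -36.36 - 134.04 + 310.70 = 140.30
Current account = 2630.04 + 146.79 + (-463.01) + 140.30 = 2454.12
(Excluded from the current account — capital account: capital transfers received from emigrants 96.65; financial account: acquisition of a foreign subsidiary by a resident firm (outward FDI) 538.87, purchases of foreign government bonds by domestic residents 1111.24, foreign purchases of equities on the domestic stock exchange 654.89, domestic pension funds' purchases of foreign equities 754.75.)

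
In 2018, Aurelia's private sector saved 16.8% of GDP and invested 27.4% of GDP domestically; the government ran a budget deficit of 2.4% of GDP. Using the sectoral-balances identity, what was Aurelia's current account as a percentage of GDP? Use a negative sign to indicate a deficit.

-13.0

By the sectoral-balances identity, CA = (S_private - I) + (T - G).
Private balance = 16.8 - 27.4 = -10.6
Government balance (T - G) = -2.4
CA = -10.6 + (-2.4) = -13.0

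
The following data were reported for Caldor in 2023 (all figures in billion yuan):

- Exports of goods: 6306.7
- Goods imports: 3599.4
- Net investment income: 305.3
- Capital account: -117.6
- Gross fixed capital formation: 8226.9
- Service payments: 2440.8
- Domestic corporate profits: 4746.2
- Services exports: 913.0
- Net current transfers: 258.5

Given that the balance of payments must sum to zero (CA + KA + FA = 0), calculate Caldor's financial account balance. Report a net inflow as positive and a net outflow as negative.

Goods balance = 6306.7 - 3599.4 = 2707.3
Services balance = 913.0 - 2440.8 = -1527.8
Trade balance (goods + services) = 2707.3 + (-1527.8) = 1179.5
Net primary income = 305.3
Net secondary income = 258.5
Current account = 1179.5 + 305.3 + 258.5 = 1743.3
Financial account = -(1743.3 + (-117.6)) = -1625.7

-1625.7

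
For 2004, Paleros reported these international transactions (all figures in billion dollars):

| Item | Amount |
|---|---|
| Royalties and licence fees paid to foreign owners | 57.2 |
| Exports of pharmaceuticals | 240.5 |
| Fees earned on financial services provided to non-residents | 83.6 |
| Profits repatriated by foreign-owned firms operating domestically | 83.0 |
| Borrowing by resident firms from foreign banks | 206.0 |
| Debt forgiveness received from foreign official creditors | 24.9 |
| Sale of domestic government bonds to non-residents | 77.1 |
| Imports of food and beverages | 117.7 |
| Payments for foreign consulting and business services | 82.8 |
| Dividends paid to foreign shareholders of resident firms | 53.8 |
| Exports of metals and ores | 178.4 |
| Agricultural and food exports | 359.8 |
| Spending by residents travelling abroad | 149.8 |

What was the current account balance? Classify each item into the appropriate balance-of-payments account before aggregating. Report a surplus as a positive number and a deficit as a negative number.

Goods: 178.4 + 359.8 + 240.5 - 117.7 = 661.0
Services: -149.8 + 83.6 - 57.2 - 82.8 = -206.2
Primary income: -83.0 - 53.8 = -136.8
Current account = 661.0 + (-206.2) + (-136.8) = 318.0
(Excluded from the current account — financial account: borrowing by resident firms from foreign banks 206.0, sale of domestic government bonds to non-residents 77.1; capital account: debt forgiveness received from foreign official creditors 24.9.)

318.0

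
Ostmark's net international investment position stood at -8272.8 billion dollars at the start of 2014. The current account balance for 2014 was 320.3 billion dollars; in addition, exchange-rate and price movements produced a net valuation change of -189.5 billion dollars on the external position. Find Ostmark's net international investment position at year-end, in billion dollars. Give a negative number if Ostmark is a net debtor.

-8142.0

Change in NIIP = current account + net valuation change = 320.3 + (-189.5) = 130.8
End-of-year NIIP = -8272.8 + 130.8 = -8142.0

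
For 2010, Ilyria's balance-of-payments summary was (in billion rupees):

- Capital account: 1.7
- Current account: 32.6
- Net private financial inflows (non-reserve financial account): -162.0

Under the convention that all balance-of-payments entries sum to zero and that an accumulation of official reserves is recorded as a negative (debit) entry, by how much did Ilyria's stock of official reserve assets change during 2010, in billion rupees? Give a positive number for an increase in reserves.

Official reserve transactions balance = -(32.6 + 1.7 + (-162.0)) = 127.7
An accumulation of reserves is recorded as a debit (negative entry), so the change in the stock of reserves is the negative of that balance.
Change in official reserves = -(127.7) = -127.7

-127.7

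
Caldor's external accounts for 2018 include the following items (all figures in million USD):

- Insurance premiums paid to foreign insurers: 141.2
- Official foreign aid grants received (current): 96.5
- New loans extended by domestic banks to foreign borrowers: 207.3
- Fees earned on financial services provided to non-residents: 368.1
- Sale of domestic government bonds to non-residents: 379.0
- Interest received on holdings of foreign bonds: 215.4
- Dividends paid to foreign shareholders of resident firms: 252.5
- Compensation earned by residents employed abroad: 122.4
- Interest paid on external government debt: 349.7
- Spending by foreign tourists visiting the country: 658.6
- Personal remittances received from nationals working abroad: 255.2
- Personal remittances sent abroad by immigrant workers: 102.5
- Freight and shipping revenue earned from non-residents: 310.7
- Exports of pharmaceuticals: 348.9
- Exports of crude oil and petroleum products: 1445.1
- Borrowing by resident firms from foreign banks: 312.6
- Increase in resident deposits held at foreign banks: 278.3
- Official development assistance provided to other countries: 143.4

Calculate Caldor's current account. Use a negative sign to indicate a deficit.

2831.6

Goods: 1445.1 + 348.9 = 1794.0
Services: 368.1 + 310.7 - 141.2 + 658.6 = 1196.2
Primary income: -349.7 - 252.5 + 215.4 + 122.4 = -264.4
Secondary income: 96.5 - 143.4 - 102.5 + 255.2 = 105.8
Current account = 1794.0 + 1196.2 + (-264.4) + 105.8 = 2831.6
(Excluded from the current account — financial account: new loans extended by domestic banks to foreign borrowers 207.3, sale of domestic government bonds to non-residents 379.0, borrowing by resident firms from foreign banks 312.6, increase in resident deposits held at foreign banks 278.3.)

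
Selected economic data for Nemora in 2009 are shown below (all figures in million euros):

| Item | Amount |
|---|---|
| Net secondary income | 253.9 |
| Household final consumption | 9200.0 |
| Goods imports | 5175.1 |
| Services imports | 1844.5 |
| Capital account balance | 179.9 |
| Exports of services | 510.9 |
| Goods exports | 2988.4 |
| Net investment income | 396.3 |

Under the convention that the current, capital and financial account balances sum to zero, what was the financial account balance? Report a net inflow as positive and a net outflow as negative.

Goods balance = 2988.4 - 5175.1 = -2186.7
Services balance = 510.9 - 1844.5 = -1333.6
Trade balance (goods + services) = -2186.7 + (-1333.6) = -3520.3
Net primary income = 396.3
Net secondary income = 253.9
Current account = -3520.3 + 396.3 + 253.9 = -2870.1
Financial account = -(-2870.1 + 179.9) = 2690.2

2690.2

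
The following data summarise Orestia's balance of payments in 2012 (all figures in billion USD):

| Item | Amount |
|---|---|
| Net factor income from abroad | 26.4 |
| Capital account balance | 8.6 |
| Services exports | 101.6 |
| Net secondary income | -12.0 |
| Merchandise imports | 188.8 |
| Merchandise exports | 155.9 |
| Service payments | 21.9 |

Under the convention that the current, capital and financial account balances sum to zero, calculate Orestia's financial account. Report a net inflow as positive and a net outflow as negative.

Goods balance = 155.9 - 188.8 = -32.9
Services balance = 101.6 - 21.9 = 79.7
Trade balance (goods + services) = -32.9 + 79.7 = 46.8
Net primary income = 26.4
Net secondary income = -12.0
Current account = 46.8 + 26.4 + (-12.0) = 61.2
Financial account = -(61.2 + 8.6) = -69.8

-69.8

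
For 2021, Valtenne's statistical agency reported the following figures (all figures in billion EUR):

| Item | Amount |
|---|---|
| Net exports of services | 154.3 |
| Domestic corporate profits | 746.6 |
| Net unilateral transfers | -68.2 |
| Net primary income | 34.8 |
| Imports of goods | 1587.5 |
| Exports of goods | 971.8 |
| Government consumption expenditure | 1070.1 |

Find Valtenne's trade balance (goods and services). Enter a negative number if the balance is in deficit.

-461.4

Goods balance = 971.8 - 1587.5 = -615.7
Services balance = 154.3
Trade balance (goods + services) = -615.7 + 154.3 = -461.4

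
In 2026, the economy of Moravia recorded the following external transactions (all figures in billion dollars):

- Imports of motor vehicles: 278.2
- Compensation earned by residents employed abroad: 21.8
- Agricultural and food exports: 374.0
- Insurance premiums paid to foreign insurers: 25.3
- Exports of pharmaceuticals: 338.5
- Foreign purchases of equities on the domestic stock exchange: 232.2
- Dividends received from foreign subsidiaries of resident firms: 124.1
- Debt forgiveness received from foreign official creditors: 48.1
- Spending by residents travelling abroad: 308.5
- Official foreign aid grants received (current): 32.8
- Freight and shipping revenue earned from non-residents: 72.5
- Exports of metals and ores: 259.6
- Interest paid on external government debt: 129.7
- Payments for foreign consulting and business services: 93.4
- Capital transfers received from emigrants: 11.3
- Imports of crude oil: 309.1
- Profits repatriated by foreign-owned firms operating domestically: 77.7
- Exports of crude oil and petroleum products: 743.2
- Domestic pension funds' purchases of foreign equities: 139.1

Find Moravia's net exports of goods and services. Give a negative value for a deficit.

773.3

Goods: -309.1 + 259.6 + 743.2 + 338.5 + 374.0 - 278.2 = 1128.0
Services: -308.5 + 72.5 - 93.4 - 25.3 = -354.7
Trade balance = 1128.0 + (-354.7) = 773.3
(Excluded from the trade balance — primary income: compensation earned by residents employed abroad 21.8, dividends received from foreign subsidiaries of resident firms 124.1, interest paid on external government debt 129.7, profits repatriated by foreign-owned firms operating domestically 77.7; financial account: foreign purchases of equities on the domestic stock exchange 232.2, domestic pension funds' purchases of foreign equities 139.1; capital account: debt forgiveness received from foreign official creditors 48.1, capital transfers received from emigrants 11.3; secondary income: official foreign aid grants received (current) 32.8.)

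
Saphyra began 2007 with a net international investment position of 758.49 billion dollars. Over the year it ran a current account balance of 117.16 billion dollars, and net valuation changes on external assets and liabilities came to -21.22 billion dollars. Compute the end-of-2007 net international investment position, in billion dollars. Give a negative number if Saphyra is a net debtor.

Change in NIIP = current account + net valuation change = 117.16 + (-21.22) = 95.94
End-of-year NIIP = 758.49 + 95.94 = 854.43

854.43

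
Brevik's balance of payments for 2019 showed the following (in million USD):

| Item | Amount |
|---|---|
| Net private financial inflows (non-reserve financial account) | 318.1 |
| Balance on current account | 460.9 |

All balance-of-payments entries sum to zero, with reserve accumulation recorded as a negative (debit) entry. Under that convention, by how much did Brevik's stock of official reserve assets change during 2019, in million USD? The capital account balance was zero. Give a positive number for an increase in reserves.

Official reserve transactions balance = -(460.9 + 318.1) = -779.0
An accumulation of reserves is recorded as a debit (negative entry), so the change in the stock of reserves is the negative of that balance.
Change in official reserves = -(-779.0) = 779.0

779.0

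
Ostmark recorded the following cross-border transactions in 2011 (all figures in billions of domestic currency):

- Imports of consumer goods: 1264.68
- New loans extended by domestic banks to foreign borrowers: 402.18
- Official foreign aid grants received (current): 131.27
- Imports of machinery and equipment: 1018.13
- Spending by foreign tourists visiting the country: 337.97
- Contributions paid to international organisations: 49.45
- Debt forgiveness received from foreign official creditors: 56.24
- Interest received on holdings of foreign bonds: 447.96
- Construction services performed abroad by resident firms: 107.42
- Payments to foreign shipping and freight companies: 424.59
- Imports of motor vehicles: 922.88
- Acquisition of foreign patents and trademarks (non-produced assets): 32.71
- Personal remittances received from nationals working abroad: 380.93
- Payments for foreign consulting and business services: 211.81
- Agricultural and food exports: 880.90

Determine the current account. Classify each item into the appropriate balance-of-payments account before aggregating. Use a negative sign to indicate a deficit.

-1605.09

Goods: 880.90 - 1018.13 - 922.88 - 1264.68 = -2324.79
Services: -211.81 + 107.42 - 424.59 + 337.97 = -191.01
Primary income: 447.96
Secondary income: 380.93 + 131.27 - 49.45 = 462.75
Current account = (-2324.79) + (-191.01) + 447.96 + 462.75 = -1605.09
(Excluded from the current account — financial account: new loans extended by domestic banks to foreign borrowers 402.18; capital account: debt forgiveness received from foreign official creditors 56.24, acquisition of foreign patents and trademarks (non-produced assets) 32.71.)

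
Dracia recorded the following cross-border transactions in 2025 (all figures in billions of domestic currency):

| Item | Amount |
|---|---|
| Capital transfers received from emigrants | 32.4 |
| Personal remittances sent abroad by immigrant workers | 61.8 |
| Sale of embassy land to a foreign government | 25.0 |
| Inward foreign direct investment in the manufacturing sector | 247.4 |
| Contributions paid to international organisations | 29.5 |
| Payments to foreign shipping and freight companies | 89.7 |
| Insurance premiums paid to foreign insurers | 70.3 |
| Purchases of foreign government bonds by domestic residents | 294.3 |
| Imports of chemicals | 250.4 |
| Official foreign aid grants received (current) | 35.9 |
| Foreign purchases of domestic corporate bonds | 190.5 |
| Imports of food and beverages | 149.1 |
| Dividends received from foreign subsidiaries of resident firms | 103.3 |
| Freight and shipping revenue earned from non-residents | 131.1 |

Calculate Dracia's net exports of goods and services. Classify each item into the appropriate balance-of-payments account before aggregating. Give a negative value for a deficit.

-428.4

Goods: -250.4 - 149.1 = -399.5
Services: -89.7 - 70.3 + 131.1 = -28.9
Trade balance = -399.5 + (-28.9) = -428.4
(Excluded from the trade balance — capital account: capital transfers received from emigrants 32.4, sale of embassy land to a foreign government 25.0; secondary income: personal remittances sent abroad by immigrant workers 61.8, contributions paid to international organisations 29.5, official foreign aid grants received (current) 35.9; financial account: inward foreign direct investment in the manufacturing sector 247.4, purchases of foreign government bonds by domestic residents 294.3, foreign purchases of domestic corporate bonds 190.5; primary income: dividends received from foreign subsidiaries of resident firms 103.3.)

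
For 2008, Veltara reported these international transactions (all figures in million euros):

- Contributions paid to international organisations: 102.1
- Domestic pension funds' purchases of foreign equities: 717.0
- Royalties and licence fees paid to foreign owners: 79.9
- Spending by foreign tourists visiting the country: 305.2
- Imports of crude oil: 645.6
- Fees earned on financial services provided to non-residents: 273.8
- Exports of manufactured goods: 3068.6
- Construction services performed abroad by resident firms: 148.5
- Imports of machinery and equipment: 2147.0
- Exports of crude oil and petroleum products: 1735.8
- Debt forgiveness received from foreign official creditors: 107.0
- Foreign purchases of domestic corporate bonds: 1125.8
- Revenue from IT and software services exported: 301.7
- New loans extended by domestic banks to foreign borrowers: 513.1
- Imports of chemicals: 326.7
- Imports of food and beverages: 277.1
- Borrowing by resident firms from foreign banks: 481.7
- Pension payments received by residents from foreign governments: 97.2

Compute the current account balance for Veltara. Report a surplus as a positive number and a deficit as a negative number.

Goods: -2147.0 + 1735.8 - 326.7 + 3068.6 - 277.1 - 645.6 = 1408.0
Services: 148.5 + 305.2 - 79.9 + 273.8 + 301.7 = 949.3
Secondary income: 97.2 - 102.1 = -4.9
Current account = 1408.0 + 949.3 + (-4.9) = 2352.4
(Excluded from the current account — financial account: domestic pension funds' purchases of foreign equities 717.0, foreign purchases of domestic corporate bonds 1125.8, new loans extended by domestic banks to foreign borrowers 513.1, borrowing by resident firms from foreign banks 481.7; capital account: debt forgiveness received from foreign official creditors 107.0.)

2352.4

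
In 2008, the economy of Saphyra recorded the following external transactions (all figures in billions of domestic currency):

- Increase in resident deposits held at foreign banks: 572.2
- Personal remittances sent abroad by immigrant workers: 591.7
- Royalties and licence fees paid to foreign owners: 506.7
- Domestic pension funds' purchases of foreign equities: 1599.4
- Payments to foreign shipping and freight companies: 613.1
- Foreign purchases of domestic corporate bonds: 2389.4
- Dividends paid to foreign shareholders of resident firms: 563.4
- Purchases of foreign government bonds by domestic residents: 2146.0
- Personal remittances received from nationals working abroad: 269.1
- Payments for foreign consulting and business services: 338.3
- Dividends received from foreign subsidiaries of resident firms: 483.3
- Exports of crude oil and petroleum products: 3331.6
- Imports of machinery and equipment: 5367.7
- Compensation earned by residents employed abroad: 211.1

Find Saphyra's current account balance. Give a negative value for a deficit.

Goods: -5367.7 + 3331.6 = -2036.1
Services: -506.7 - 613.1 - 338.3 = -1458.1
Primary income: -563.4 + 211.1 + 483.3 = 131.0
Secondary income: 269.1 - 591.7 = -322.6
Current account = (-2036.1) + (-1458.1) + 131.0 + (-322.6) = -3685.8
(Excluded from the current account — financial account: increase in resident deposits held at foreign banks 572.2, domestic pension funds' purchases of foreign equities 1599.4, foreign purchases of domestic corporate bonds 2389.4, purchases of foreign government bonds by domestic residents 2146.0.)

-3685.8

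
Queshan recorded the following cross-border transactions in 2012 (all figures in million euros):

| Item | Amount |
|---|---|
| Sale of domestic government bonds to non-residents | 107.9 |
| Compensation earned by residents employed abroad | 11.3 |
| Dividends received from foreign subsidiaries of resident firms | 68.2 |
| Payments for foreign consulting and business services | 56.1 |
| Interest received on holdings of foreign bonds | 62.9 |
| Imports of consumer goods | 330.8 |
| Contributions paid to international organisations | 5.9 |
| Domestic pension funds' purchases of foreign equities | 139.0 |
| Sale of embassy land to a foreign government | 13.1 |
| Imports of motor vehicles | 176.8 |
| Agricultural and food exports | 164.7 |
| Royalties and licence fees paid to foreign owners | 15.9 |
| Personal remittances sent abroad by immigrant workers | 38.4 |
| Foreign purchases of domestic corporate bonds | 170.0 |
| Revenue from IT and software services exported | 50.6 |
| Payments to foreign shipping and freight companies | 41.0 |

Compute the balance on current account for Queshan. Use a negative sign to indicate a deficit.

Goods: -176.8 + 164.7 - 330.8 = -342.9
Services: 50.6 - 15.9 - 56.1 - 41.0 = -62.4
Primary income: 68.2 + 62.9 + 11.3 = 142.4
Secondary income: -5.9 - 38.4 = -44.3
Current account = (-342.9) + (-62.4) + 142.4 + (-44.3) = -307.2
(Excluded from the current account — financial account: sale of domestic government bonds to non-residents 107.9, domestic pension funds' purchases of foreign equities 139.0, foreign purchases of domestic corporate bonds 170.0; capital account: sale of embassy land to a foreign government 13.1.)

-307.2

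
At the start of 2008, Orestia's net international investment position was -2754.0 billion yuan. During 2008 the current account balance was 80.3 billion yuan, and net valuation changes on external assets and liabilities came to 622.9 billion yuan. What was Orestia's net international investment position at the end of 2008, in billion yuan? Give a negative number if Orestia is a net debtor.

Change in NIIP = current account + net valuation change = 80.3 + 622.9 = 703.2
End-of-year NIIP = -2754.0 + 703.2 = -2050.8

-2050.8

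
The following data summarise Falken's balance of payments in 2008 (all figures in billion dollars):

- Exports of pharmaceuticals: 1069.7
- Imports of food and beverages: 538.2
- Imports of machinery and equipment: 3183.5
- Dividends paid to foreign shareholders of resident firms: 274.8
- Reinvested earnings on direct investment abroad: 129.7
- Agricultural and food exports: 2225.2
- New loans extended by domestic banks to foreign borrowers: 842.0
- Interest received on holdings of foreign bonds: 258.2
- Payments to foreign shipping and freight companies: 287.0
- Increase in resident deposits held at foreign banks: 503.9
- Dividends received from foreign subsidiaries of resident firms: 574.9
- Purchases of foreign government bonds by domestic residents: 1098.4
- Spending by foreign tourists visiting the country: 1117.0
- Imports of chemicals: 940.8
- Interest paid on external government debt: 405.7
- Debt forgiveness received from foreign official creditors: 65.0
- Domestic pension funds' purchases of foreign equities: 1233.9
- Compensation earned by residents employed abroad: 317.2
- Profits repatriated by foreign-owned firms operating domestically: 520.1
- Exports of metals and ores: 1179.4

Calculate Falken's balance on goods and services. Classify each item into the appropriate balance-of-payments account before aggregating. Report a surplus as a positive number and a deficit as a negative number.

Goods: 1069.7 + 1179.4 + 2225.2 - 538.2 - 940.8 - 3183.5 = -188.2
Services: 1117.0 - 287.0 = 830.0
Trade balance = -188.2 + 830.0 = 641.8
(Excluded from the trade balance — primary income: dividends paid to foreign shareholders of resident firms 274.8, reinvested earnings on direct investment abroad 129.7, interest received on holdings of foreign bonds 258.2, dividends received from foreign subsidiaries of resident firms 574.9, interest paid on external government debt 405.7, compensation earned by residents employed abroad 317.2, profits repatriated by foreign-owned firms operating domestically 520.1; financial account: new loans extended by domestic banks to foreign borrowers 842.0, increase in resident deposits held at foreign banks 503.9, purchases of foreign government bonds by domestic residents 1098.4, domestic pension funds' purchases of foreign equities 1233.9; capital account: debt forgiveness received from foreign official creditors 65.0.)

641.8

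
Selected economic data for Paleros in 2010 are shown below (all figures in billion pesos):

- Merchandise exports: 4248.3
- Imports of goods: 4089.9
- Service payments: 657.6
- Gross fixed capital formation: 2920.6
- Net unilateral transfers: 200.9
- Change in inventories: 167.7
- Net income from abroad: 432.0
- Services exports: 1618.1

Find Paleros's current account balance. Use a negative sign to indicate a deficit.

1751.8

Goods balance = 4248.3 - 4089.9 = 158.4
Services balance = 1618.1 - 657.6 = 960.5
Trade balance (goods + services) = 158.4 + 960.5 = 1118.9
Net primary income = 432.0
Net secondary income = 200.9
Current account = 1118.9 + 432.0 + 200.9 = 1751.8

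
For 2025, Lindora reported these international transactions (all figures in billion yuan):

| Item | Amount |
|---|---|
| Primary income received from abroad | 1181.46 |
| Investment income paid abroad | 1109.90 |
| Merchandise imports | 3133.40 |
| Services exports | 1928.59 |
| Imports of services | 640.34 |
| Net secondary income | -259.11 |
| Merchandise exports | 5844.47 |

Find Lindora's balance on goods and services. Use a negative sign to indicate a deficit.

3999.32

Goods balance = 5844.47 - 3133.40 = 2711.07
Services balance = 1928.59 - 640.34 = 1288.25
Trade balance (goods + services) = 2711.07 + 1288.25 = 3999.32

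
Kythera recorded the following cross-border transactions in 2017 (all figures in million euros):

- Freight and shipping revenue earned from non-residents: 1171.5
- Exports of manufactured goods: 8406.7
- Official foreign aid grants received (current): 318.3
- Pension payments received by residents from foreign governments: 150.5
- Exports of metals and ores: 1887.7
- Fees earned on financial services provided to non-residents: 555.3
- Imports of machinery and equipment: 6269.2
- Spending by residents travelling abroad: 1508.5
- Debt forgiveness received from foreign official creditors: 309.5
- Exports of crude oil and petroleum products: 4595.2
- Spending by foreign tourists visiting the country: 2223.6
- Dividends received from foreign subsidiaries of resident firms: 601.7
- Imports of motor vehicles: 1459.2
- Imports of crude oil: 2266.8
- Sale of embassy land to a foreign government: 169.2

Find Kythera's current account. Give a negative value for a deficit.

8406.8

Goods: 1887.7 - 2266.8 - 6269.2 + 8406.7 - 1459.2 + 4595.2 = 4894.4
Services: 555.3 - 1508.5 + 2223.6 + 1171.5 = 2441.9
Primary income: 601.7
Secondary income: 150.5 + 318.3 = 468.8
Current account = 4894.4 + 2441.9 + 601.7 + 468.8 = 8406.8
(Excluded from the current account — capital account: debt forgiveness received from foreign official creditors 309.5, sale of embassy land to a foreign government 169.2.)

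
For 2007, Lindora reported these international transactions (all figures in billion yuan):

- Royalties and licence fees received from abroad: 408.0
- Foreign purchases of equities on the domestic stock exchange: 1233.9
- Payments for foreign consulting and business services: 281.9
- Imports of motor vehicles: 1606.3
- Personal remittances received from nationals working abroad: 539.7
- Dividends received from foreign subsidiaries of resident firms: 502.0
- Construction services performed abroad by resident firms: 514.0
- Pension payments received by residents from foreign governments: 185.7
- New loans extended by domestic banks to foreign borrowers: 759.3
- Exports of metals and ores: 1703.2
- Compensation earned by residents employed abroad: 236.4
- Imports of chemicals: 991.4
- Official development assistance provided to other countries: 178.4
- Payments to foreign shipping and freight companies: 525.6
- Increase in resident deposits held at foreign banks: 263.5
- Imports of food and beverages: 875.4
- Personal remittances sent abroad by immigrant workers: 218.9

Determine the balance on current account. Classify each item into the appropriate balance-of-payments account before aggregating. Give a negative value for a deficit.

-588.9

Goods: -1606.3 - 875.4 + 1703.2 - 991.4 = -1769.9
Services: -525.6 + 514.0 + 408.0 - 281.9 = 114.5
Primary income: 502.0 + 236.4 = 738.4
Secondary income: -178.4 - 218.9 + 539.7 + 185.7 = 328.1
Current account = (-1769.9) + 114.5 + 738.4 + 328.1 = -588.9
(Excluded from the current account — financial account: foreign purchases of equities on the domestic stock exchange 1233.9, new loans extended by domestic banks to foreign borrowers 759.3, increase in resident deposits held at foreign banks 263.5.)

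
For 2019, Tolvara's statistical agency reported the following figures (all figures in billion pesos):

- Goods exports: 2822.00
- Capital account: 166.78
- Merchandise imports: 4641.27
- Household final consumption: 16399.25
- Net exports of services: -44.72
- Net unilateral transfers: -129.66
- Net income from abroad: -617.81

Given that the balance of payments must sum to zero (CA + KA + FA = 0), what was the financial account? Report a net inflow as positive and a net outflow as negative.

Goods balance = 2822.00 - 4641.27 = -1819.27
Services balance = -44.72
Trade balance (goods + services) = -1819.27 + (-44.72) = -1863.99
Net primary income = -617.81
Net secondary income = -129.66
Current account = -1863.99 + (-617.81) + (-129.66) = -2611.46
Financial account = -(-2611.46 + 166.78) = 2444.68

2444.68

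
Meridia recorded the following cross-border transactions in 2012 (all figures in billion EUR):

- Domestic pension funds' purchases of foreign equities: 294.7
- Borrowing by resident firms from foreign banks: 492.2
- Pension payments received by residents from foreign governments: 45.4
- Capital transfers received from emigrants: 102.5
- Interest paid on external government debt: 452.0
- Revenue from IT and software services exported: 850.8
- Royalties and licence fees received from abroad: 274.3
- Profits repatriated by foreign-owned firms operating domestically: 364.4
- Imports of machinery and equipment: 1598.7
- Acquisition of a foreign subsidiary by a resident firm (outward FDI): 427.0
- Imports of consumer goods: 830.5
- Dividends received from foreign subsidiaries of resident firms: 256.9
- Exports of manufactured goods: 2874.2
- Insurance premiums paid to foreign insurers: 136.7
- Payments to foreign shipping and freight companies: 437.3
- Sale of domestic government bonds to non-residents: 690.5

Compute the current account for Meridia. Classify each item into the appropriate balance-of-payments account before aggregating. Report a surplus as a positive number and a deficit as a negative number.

Goods: 2874.2 - 1598.7 - 830.5 = 445.0
Services: -136.7 - 437.3 + 274.3 + 850.8 = 551.1
Primary income: -452.0 + 256.9 - 364.4 = -559.5
Secondary income: 45.4
Current account = 445.0 + 551.1 + (-559.5) + 45.4 = 482.0
(Excluded from the current account — financial account: domestic pension funds' purchases of foreign equities 294.7, borrowing by resident firms from foreign banks 492.2, acquisition of a foreign subsidiary by a resident firm (outward FDI) 427.0, sale of domestic government bonds to non-residents 690.5; capital account: capital transfers received from emigrants 102.5.)

482.0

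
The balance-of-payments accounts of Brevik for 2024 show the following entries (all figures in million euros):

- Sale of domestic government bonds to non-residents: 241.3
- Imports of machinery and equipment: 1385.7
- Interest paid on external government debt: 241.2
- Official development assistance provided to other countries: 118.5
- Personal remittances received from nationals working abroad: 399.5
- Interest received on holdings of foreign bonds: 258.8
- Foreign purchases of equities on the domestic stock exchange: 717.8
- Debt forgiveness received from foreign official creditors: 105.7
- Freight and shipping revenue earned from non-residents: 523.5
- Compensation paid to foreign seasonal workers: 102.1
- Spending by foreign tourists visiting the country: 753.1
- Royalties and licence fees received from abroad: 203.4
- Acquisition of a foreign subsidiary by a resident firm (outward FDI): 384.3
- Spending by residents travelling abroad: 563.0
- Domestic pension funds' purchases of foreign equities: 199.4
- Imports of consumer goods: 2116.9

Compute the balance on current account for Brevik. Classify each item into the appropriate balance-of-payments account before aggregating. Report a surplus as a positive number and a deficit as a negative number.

-2389.1

Goods: -2116.9 - 1385.7 = -3502.6
Services: 753.1 - 563.0 + 523.5 + 203.4 = 917.0
Primary income: 258.8 - 241.2 - 102.1 = -84.5
Secondary income: 399.5 - 118.5 = 281.0
Current account = (-3502.6) + 917.0 + (-84.5) + 281.0 = -2389.1
(Excluded from the current account — financial account: sale of domestic government bonds to non-residents 241.3, foreign purchases of equities on the domestic stock exchange 717.8, acquisition of a foreign subsidiary by a resident firm (outward FDI) 384.3, domestic pension funds' purchases of foreign equities 199.4; capital account: debt forgiveness received from foreign official creditors 105.7.)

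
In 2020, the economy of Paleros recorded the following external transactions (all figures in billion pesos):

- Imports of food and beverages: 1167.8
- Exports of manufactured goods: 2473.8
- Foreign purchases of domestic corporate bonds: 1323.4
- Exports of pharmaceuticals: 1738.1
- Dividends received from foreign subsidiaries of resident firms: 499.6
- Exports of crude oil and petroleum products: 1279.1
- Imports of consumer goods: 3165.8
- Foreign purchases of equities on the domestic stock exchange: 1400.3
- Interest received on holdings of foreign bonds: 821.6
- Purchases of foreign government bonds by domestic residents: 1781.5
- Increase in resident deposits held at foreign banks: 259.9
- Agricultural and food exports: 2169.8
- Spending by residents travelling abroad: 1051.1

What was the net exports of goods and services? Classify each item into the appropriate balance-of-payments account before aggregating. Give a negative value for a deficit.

2276.1

Goods: 1279.1 - 3165.8 + 2169.8 - 1167.8 + 2473.8 + 1738.1 = 3327.2
Services: -1051.1
Trade balance = 3327.2 + (-1051.1) = 2276.1
(Excluded from the trade balance — financial account: foreign purchases of domestic corporate bonds 1323.4, foreign purchases of equities on the domestic stock exchange 1400.3, purchases of foreign government bonds by domestic residents 1781.5, increase in resident deposits held at foreign banks 259.9; primary income: dividends received from foreign subsidiaries of resident firms 499.6, interest received on holdings of foreign bonds 821.6.)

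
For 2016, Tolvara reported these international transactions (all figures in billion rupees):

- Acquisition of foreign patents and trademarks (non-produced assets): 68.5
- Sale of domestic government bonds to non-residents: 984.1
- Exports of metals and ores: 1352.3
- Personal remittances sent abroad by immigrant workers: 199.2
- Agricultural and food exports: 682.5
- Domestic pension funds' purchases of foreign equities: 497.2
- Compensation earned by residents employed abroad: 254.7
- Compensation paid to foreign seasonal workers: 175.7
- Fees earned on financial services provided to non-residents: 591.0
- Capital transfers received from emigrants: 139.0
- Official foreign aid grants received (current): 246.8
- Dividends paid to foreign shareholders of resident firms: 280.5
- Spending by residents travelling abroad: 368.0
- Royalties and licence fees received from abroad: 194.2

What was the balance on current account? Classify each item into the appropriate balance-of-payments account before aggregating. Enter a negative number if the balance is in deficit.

Goods: 1352.3 + 682.5 = 2034.8
Services: 591.0 - 368.0 + 194.2 = 417.2
Primary income: -280.5 + 254.7 - 175.7 = -201.5
Secondary income: 246.8 - 199.2 = 47.6
Current account = 2034.8 + 417.2 + (-201.5) + 47.6 = 2298.1
(Excluded from the current account — capital account: acquisition of foreign patents and trademarks (non-produced assets) 68.5, capital transfers received from emigrants 139.0; financial account: sale of domestic government bonds to non-residents 984.1, domestic pension funds' purchases of foreign equities 497.2.)

2298.1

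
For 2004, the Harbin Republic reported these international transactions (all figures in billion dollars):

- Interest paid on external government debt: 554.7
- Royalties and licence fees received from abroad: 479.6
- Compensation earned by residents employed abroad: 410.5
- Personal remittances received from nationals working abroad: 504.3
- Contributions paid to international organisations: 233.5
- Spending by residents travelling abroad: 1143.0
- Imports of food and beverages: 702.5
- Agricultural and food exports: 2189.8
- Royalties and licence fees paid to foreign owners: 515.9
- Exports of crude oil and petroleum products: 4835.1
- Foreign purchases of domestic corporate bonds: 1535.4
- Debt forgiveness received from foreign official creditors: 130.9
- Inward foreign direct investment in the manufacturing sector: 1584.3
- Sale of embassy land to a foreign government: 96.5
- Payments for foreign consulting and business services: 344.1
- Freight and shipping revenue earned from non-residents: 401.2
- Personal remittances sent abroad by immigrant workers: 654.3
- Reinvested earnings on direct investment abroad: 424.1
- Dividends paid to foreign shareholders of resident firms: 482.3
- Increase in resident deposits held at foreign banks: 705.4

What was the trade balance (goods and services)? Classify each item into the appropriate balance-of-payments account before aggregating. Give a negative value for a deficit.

5200.2

Goods: 2189.8 - 702.5 + 4835.1 = 6322.4
Services: 401.2 - 344.1 - 1143.0 - 515.9 + 479.6 = -1122.2
Trade balance = 6322.4 + (-1122.2) = 5200.2
(Excluded from the trade balance — primary income: interest paid on external government debt 554.7, compensation earned by residents employed abroad 410.5, reinvested earnings on direct investment abroad 424.1, dividends paid to foreign shareholders of resident firms 482.3; secondary income: personal remittances received from nationals working abroad 504.3, contributions paid to international organisations 233.5, personal remittances sent abroad by immigrant workers 654.3; financial account: foreign purchases of domestic corporate bonds 1535.4, inward foreign direct investment in the manufacturing sector 1584.3, increase in resident deposits held at foreign banks 705.4; capital account: debt forgiveness received from foreign official creditors 130.9, sale of embassy land to a foreign government 96.5.)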